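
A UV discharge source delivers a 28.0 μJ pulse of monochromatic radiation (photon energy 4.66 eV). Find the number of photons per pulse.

Per-photon energy: E = 7.466 × 10^-19 J (from energy = 4.66 eV).
N = E_total / E_photon = 2.80 × 10^-5 J / 7.466 × 10^-19 J = 3.75 × 10^13.

3.75 × 10^13 photons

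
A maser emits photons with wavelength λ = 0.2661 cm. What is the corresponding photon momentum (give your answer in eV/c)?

4.66e-4 eV/c

First convert: λ = 0.2661 cm = 0.002661 m.
Since p = h/λ for a photon, p = 2.490e-31 kg·m/s.
Converting to eV/c: p = 4.659e-4 eV/c ≈ 4.66e-4 eV/c.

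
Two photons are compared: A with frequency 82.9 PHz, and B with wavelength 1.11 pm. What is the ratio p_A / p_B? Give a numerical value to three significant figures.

p_A = 1.832e-25 kg·m/s (from frequency = 82.9 PHz, via p = hf/c).
p_B = 5.969e-22 kg·m/s (from wavelength = 1.11 pm, via p = h/λ).
Ratio = 1.832e-25 / 5.969e-22 = 3.07e-4.

3.07e-4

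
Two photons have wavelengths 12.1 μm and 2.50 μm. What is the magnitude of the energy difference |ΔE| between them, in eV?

0.393 eV

Using E = hc/λ: E₁ = 1.642e-20 J, E₂ = 7.946e-20 J.
|ΔE| = |1.642e-20 − 7.946e-20| = 6.30e-20 J = 0.393 eV.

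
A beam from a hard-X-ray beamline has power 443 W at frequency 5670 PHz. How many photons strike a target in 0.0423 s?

Total energy: E_total = P·t = 443 × 0.0423 = 18.74 J.
Per-photon energy: E = 3.757 × 10^-15 J.
N = E_total / E_photon = 4.99 × 10^15.

4.99 × 10^15 photons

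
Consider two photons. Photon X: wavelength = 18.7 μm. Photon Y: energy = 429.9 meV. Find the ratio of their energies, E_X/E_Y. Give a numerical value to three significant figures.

0.154

E_X = 1.062e-20 J (from wavelength = 18.7 μm, via E = hc/λ).
E_Y = 6.888e-20 J (from energy = 429.9 meV, via E given directly).
Ratio = 1.062e-20 / 6.888e-20 = 0.154.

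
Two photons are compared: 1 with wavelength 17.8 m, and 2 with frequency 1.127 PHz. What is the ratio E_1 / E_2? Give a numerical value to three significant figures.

1.49e-8

E_1 = 1.116e-26 J (from wavelength = 17.8 m, via E = hc/λ).
E_2 = 7.468e-19 J (from frequency = 1.127 PHz, via E = hf).
Ratio = 1.116e-26 / 7.468e-19 = 1.49e-8.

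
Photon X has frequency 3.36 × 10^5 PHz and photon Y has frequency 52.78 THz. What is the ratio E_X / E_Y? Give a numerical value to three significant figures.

E_X = 2.226 × 10^-13 J (from frequency = 3.36 × 10^5 PHz, via E = hf).
E_Y = 3.497 × 10^-20 J (from frequency = 52.78 THz, via E = hf).
Ratio = 2.226 × 10^-13 / 3.497 × 10^-20 = 6.37 × 10^6.

6.37 × 10^6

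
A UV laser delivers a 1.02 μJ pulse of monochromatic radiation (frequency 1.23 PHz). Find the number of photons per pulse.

Per-photon energy: E = 8.150e-19 J (from frequency = 1.23 PHz).
N = E_total / E_photon = 1.02e-6 J / 8.150e-19 J = 1.25e12.

1.25e12 photons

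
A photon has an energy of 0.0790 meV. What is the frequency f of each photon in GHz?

19.1 GHz

(h = 6.62607015 × 10^-34 J·s, 1 eV = 1.602176634 × 10^-19 J.)
Convert to SI: E = 0.0790 meV = 1.2657 × 10^-23 J.
For a photon f = E/h, so f = 1.910 × 10^10 Hz.
Converting to GHz: f = 19.10 GHz ≈ 19.1 GHz.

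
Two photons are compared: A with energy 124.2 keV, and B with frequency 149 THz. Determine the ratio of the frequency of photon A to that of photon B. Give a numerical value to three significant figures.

f_A = 3.003e19 Hz (from energy = 124.2 keV, via f = E/h).
f_B = 1.490e14 Hz (from frequency = 149 THz, via f given directly).
Ratio = 3.003e19 / 1.490e14 = 2.02e5.

2.02e5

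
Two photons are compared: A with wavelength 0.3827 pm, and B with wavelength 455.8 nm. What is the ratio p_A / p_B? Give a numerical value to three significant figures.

1.19·10^6

p_A = 1.731·10^-21 kg·m/s (from wavelength = 0.3827 pm, via p = h/λ).
p_B = 1.454·10^-27 kg·m/s (from wavelength = 455.8 nm, via p = h/λ).
Ratio = 1.731·10^-21 / 1.454·10^-27 = 1.19·10^6.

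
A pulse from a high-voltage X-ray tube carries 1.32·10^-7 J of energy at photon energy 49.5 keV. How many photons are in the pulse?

Per-photon energy: E = 7.931·10^-15 J (from energy = 49.5 keV).
N = E_total / E_photon = 1.32·10^-7 J / 7.931·10^-15 J = 1.66·10^7.

1.66·10^7 photons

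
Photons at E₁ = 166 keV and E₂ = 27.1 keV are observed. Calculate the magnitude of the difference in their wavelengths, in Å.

0.383 Å

Using λ = hc/E: λ₁ = 7.469 × 10^-12 m, λ₂ = 4.575 × 10^-11 m.
|Δλ| = |7.469 × 10^-12 − 4.575 × 10^-11| = 3.83 × 10^-11 m = 0.383 Å.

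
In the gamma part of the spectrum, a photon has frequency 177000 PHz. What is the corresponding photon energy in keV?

In SI units: f = 177000 PHz = 1.770e20 Hz.
The photon relation is E = hf, giving E = 1.173e-13 J.
Converting to keV: E = 732.0 keV ≈ 732 keV.

732 keV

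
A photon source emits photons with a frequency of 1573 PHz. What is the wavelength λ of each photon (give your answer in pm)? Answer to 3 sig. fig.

191 pm

Convert to SI: f = 1573 PHz = 1.573e18 Hz.
Apply λ = c/f: λ = 1.906e-10 m.
Converting to pm: λ = 190.6 pm ≈ 191 pm.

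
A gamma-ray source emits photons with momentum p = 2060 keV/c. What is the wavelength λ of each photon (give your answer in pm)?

(h = 6.62607015 × 10^-34 J·s, c = 2.99792458 × 10^8 m/s, 1 eV = 1.602176634 × 10^-19 J.)
In SI units: p = 2060 keV/c = 1.1009 × 10^-21 kg·m/s.
Since λ = h/p for a photon, λ = 6.019 × 10^-13 m.
Converting to pm: λ = 0.6019 pm ≈ 0.602 pm.

0.602 pm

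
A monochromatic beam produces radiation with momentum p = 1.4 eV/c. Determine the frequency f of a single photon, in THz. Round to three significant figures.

Take h = 6.62607015 × 10^-34 J·s, c = 2.99792458 × 10^8 m/s, 1 eV = 1.602176634 × 10^-19 J.
In SI units: p = 1.4 eV/c = 7.4820 × 10^-28 kg·m/s.
Since f = pc/h for a photon, f = 3.385 × 10^14 Hz.
Converting to THz: f = 338.5 THz ≈ 339 THz.

339 THz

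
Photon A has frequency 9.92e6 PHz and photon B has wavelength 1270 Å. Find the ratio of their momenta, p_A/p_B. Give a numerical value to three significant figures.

4.20e6

p_A = 2.193e-20 kg·m/s (from frequency = 9.92e6 PHz, via p = hf/c).
p_B = 5.217e-27 kg·m/s (from wavelength = 1270 Å, via p = h/λ).
Ratio = 2.193e-20 / 5.217e-27 = 4.20e6.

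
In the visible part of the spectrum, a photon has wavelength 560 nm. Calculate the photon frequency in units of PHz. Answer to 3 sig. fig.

Convert to SI: λ = 560 nm = 5.6 × 10^-7 m.
Apply f = c/λ: f = 5.353 × 10^14 Hz.
Converting to PHz: f = 0.5353 PHz ≈ 0.535 PHz.

0.535 PHz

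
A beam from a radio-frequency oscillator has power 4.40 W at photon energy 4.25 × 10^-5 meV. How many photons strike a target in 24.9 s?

Total energy: E_total = P·t = 4.40 × 24.9 = 109.6 J.
Per-photon energy: E = 6.809 × 10^-27 J.
N = E_total / E_photon = 1.61 × 10^28.

1.61 × 10^28 photons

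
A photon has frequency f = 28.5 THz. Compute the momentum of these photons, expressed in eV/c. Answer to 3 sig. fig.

In SI units: f = 28.5 THz = 2.85·10^13 Hz.
The photon relation is p = hf/c, giving p = 6.299·10^-29 kg·m/s.
Converting to eV/c: p = 0.1179 eV/c ≈ 0.118 eV/c.

0.118 eV/c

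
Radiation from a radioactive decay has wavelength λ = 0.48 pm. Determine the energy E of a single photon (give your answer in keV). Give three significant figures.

2580 keV

First convert: λ = 0.48 pm = 4.8·10^-13 m.
Since E = hc/λ for a photon, E = 4.138·10^-13 J.
Converting to keV: E = 2583 keV ≈ 2580 keV.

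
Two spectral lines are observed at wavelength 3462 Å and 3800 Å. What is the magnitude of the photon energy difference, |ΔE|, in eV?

Using E = hc/λ: E₁ = 5.7379 × 10^-19 J, E₂ = 5.2275 × 10^-19 J.
|ΔE| = |5.7379 × 10^-19 − 5.2275 × 10^-19| = 5.10 × 10^-20 J = 0.319 eV.

0.319 eV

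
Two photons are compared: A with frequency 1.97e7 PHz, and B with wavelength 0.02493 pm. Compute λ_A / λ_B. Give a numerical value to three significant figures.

λ_A = 1.522e-14 m (from frequency = 1.97e7 PHz, via λ = c/f).
λ_B = 2.493e-14 m (from wavelength = 0.02493 pm, via λ given directly).
Ratio = 1.522e-14 / 2.493e-14 = 0.610.

0.610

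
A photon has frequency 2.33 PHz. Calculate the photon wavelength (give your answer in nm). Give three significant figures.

129 nm

In SI units: f = 2.33 PHz = 2.33e15 Hz.
For a photon λ = c/f, so λ = 1.287e-7 m.
Converting to nm: λ = 128.7 nm ≈ 129 nm.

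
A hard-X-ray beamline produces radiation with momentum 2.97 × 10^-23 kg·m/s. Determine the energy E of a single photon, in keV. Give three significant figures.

Take c = 2.99792458 × 10^8 m/s, 1 eV = 1.602176634 × 10^-19 J.
Apply E = pc: E = 8.904 × 10^-15 J.
Converting to keV: E = 55.57 keV ≈ 55.6 keV.

55.6 keV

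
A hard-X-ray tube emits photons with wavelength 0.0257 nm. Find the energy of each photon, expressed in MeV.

0.0482 MeV

Use h = 6.62607015 × 10^-34 J·s, c = 2.99792458 × 10^8 m/s, 1 eV = 1.602176634 × 10^-19 J.
Convert to SI: λ = 0.0257 nm = 2.57 × 10^-11 m.
The photon relation is E = hc/λ, giving E = 7.729 × 10^-15 J.
Converting to MeV: E = 0.04824 MeV ≈ 0.0482 MeV.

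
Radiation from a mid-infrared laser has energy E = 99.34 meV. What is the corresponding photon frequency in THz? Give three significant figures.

First convert: E = 99.34 meV = 1.5916·10^-20 J.
The photon relation is f = E/h, giving f = 2.402·10^13 Hz.
Converting to THz: f = 24.02 THz ≈ 24.0 THz.

24.0 THz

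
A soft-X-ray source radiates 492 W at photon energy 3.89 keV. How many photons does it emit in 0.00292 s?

2.31e15 photons

Total energy: E_total = P·t = 492 × 0.00292 = 1.437 J.
Per-photon energy: E = 6.232e-16 J.
N = E_total / E_photon = 2.31e15.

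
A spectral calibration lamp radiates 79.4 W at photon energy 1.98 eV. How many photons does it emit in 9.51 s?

2.38e21 photons

Total energy: E_total = P·t = 79.4 × 9.51 = 755.1 J.
Per-photon energy: E = 3.172e-19 J.
N = E_total / E_photon = 2.38e21.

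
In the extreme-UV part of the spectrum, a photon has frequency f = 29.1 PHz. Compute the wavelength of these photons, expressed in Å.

103 Å

First convert: f = 29.1 PHz = 2.91e16 Hz.
Since λ = c/f for a photon, λ = 1.030e-8 m.
Converting to Å: λ = 103.0 Å ≈ 103 Å.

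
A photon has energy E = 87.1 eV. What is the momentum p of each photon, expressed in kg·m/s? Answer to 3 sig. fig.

4.65 × 10^-26 kg·m/s

Take c = 2.99792458 × 10^8 m/s, 1 eV = 1.602176634 × 10^-19 J.
Convert to SI: E = 87.1 eV = 1.3955 × 10^-17 J.
The photon relation is p = E/c, giving p = 4.655 × 10^-26 kg·m/s.
So p ≈ 4.65 × 10^-26 kg·m/s.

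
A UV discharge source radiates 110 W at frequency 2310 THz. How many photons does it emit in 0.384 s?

Total energy: E_total = P·t = 110 × 0.384 = 42.24 J.
Per-photon energy: E = 1.531 × 10^-18 J.
N = E_total / E_photon = 2.76 × 10^19.

2.76 × 10^19 photons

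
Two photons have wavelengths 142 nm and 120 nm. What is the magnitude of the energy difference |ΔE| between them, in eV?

Using E = hc/λ: E₁ = 1.399·10^-18 J, E₂ = 1.655·10^-18 J.
|ΔE| = |1.399·10^-18 − 1.655·10^-18| = 2.56·10^-19 J = 1.60 eV.

1.60 eV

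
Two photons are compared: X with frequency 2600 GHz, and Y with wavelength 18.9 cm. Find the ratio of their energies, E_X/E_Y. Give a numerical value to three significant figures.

1640

E_X = 1.723e-21 J (from frequency = 2600 GHz, via E = hf).
E_Y = 1.051e-24 J (from wavelength = 18.9 cm, via E = hc/λ).
Ratio = 1.723e-21 / 1.051e-24 = 1640.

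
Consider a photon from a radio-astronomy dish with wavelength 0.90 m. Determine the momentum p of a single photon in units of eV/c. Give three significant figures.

Use h = 6.62607015·10^-34 J·s, c = 2.99792458·10^8 m/s, 1 eV = 1.602176634·10^-19 J.
For a photon p = h/λ, so p = 7.362·10^-34 kg·m/s.
Converting to eV/c: p = 1.378·10^-6 eV/c ≈ 1.38·10^-6 eV/c.

1.38·10^-6 eV/c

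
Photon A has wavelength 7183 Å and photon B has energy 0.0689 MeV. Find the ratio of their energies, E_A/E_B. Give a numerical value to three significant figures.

2.51 × 10^-5

E_A = 2.765 × 10^-19 J (from wavelength = 7183 Å, via E = hc/λ).
E_B = 1.104 × 10^-14 J (from energy = 0.0689 MeV, via E given directly).
Ratio = 2.765 × 10^-19 / 1.104 × 10^-14 = 2.51 × 10^-5.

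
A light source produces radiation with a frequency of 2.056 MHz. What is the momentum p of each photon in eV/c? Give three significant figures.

In SI units: f = 2.056 MHz = 2.056·10^6 Hz.
Since p = hf/c for a photon, p = 4.544·10^-36 kg·m/s.
Converting to eV/c: p = 8.503·10^-9 eV/c ≈ 8.50·10^-9 eV/c.

8.50·10^-9 eV/c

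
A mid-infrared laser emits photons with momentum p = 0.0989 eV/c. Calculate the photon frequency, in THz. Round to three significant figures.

First convert: p = 0.0989 eV/c = 5.2855 × 10^-29 kg·m/s.
Since f = pc/h for a photon, f = 2.391 × 10^13 Hz.
Converting to THz: f = 23.91 THz ≈ 23.9 THz.

23.9 THz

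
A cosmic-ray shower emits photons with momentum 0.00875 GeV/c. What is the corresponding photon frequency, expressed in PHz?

Use h = 6.62607015e-34 J·s, c = 2.99792458e8 m/s, 1 eV = 1.602176634e-19 J.
In SI units: p = 0.00875 GeV/c = 4.6763e-21 kg·m/s.
The photon relation is f = pc/h, giving f = 2.116e21 Hz.
Converting to PHz: f = 2.116e6 PHz ≈ 2.12e6 PHz.

2.12e6 PHz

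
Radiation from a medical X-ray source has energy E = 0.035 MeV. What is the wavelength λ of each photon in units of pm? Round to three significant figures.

(h = 6.62607015 × 10^-34 J·s, c = 2.99792458 × 10^8 m/s, 1 eV = 1.602176634 × 10^-19 J.)
In SI units: E = 0.035 MeV = 5.6076 × 10^-15 J.
For a photon λ = hc/E, so λ = 3.542 × 10^-11 m.
Converting to pm: λ = 35.42 pm ≈ 35.4 pm.

35.4 pm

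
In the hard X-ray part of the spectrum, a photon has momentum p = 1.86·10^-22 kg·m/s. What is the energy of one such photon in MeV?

Since E = pc for a photon, E = 5.576·10^-14 J.
Converting to MeV: E = 0.3480 MeV ≈ 0.348 MeV.

0.348 MeV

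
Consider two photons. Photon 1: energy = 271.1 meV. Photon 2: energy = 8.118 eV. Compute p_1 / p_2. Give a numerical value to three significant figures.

0.0334

p_1 = 1.449·10^-28 kg·m/s (from energy = 271.1 meV, via p = E/c).
p_2 = 4.338·10^-27 kg·m/s (from energy = 8.118 eV, via p = E/c).
Ratio = 1.449·10^-28 / 4.338·10^-27 = 0.0334.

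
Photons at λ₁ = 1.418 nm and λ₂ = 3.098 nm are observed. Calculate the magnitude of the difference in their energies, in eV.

Using E = hc/λ: E₁ = 1.4009 × 10^-16 J, E₂ = 6.4120 × 10^-17 J.
|ΔE| = |1.4009 × 10^-16 − 6.4120 × 10^-17| = 7.60 × 10^-17 J = 474 eV.

474 eV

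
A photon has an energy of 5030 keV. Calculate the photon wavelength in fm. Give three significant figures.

246 fm

First convert: E = 5030 keV = 8.0589 × 10^-13 J.
Since λ = hc/E for a photon, λ = 2.465 × 10^-13 m.
Converting to fm: λ = 246.5 fm ≈ 246 fm.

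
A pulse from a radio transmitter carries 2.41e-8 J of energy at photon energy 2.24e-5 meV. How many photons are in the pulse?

6.72e18 photons

Per-photon energy: E = 3.589e-27 J (from energy = 2.24e-5 meV).
N = E_total / E_photon = 2.41e-8 J / 3.589e-27 J = 6.72e18.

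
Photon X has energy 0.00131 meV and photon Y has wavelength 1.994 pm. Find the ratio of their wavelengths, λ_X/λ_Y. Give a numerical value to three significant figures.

λ_X = 0.9464 m (from energy = 0.00131 meV, via λ = hc/E).
λ_Y = 1.994 × 10^-12 m (from wavelength = 1.994 pm, via λ given directly).
Ratio = 0.9464 / 1.994 × 10^-12 = 4.75 × 10^11.

4.75 × 10^11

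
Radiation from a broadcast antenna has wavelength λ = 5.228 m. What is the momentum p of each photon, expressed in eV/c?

For a photon p = h/λ, so p = 1.267e-34 kg·m/s.
Converting to eV/c: p = 2.372e-7 eV/c ≈ 2.37e-7 eV/c.

2.37e-7 eV/c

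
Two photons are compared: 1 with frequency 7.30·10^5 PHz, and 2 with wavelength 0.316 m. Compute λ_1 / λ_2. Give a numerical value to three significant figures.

λ_1 = 4.107·10^-13 m (from frequency = 7.30·10^5 PHz, via λ = c/f).
λ_2 = 0.3160 m (from wavelength = 0.316 m, via λ given directly).
Ratio = 4.107·10^-13 / 0.3160 = 1.30·10^-12.

1.30·10^-12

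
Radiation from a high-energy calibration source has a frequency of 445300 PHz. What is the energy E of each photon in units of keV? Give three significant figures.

1840 keV

Take h = 6.62607015 × 10^-34 J·s, 1 eV = 1.602176634 × 10^-19 J.
In SI units: f = 445300 PHz = 4.453 × 10^20 Hz.
For a photon E = hf, so E = 2.951 × 10^-13 J.
Converting to keV: E = 1842 keV ≈ 1840 keV.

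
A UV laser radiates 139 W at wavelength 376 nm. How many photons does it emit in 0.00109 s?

Total energy: E_total = P·t = 139 × 0.00109 = 0.1515 J.
Per-photon energy: E = 5.283e-19 J.
N = E_total / E_photon = 2.87e17.

2.87e17 photons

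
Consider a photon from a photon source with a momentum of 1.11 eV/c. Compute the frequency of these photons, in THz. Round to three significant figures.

268 THz

Take h = 6.62607015e-34 J·s, c = 2.99792458e8 m/s, 1 eV = 1.602176634e-19 J.
In SI units: p = 1.11 eV/c = 5.9322e-28 kg·m/s.
Apply f = pc/h: f = 2.684e14 Hz.
Converting to THz: f = 268.4 THz ≈ 268 THz.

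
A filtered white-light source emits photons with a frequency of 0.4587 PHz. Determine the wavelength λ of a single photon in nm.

First convert: f = 0.4587 PHz = 4.587·10^14 Hz.
Apply λ = c/f: λ = 6.536·10^-7 m.
Converting to nm: λ = 653.6 nm ≈ 654 nm.

654 nm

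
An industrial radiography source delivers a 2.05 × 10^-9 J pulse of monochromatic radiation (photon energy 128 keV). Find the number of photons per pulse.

Per-photon energy: E = 2.051 × 10^-14 J (from energy = 128 keV).
N = E_total / E_photon = 2.05 × 10^-9 J / 2.051 × 10^-14 J = 1.00 × 10^5.

1.00 × 10^5 photons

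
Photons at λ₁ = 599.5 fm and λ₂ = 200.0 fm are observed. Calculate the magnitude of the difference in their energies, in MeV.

Using E = hc/λ: E₁ = 3.3135 × 10^-13 J, E₂ = 9.9322 × 10^-13 J.
|ΔE| = |3.3135 × 10^-13 − 9.9322 × 10^-13| = 6.62 × 10^-13 J = 4.13 MeV.

4.13 MeV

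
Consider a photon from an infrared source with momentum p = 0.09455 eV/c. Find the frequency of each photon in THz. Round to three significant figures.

22.9 THz

In SI units: p = 0.09455 eV/c = 5.0530e-29 kg·m/s.
Since f = pc/h for a photon, f = 2.286e13 Hz.
Converting to THz: f = 22.86 THz ≈ 22.9 THz.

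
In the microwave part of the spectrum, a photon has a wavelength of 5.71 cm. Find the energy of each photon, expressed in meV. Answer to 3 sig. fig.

0.0217 meV

In SI units: λ = 5.71 cm = 0.0571 m.
Since E = hc/λ for a photon, E = 3.479 × 10^-24 J.
Converting to meV: E = 0.02171 meV ≈ 0.0217 meV.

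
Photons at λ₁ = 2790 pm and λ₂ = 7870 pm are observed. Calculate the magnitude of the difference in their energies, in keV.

Using E = hc/λ: E₁ = 7.120 × 10^-17 J, E₂ = 2.524 × 10^-17 J.
|ΔE| = |7.120 × 10^-17 − 2.524 × 10^-17| = 4.60 × 10^-17 J = 0.287 keV.

0.287 keV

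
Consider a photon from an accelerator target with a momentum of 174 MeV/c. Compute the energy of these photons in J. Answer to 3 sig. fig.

(c = 2.99792458e8 m/s, 1 eV = 1.602176634e-19 J.)
In SI units: p = 174 MeV/c = 9.2991e-20 kg·m/s.
Since E = pc for a photon, E = 2.788e-11 J.
So E ≈ 2.79e-11 J.

2.79e-11 J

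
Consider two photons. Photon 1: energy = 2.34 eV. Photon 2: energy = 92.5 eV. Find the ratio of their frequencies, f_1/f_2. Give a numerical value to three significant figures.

f_1 = 5.658 × 10^14 Hz (from energy = 2.34 eV, via f = E/h).
f_2 = 2.237 × 10^16 Hz (from energy = 92.5 eV, via f = E/h).
Ratio = 5.658 × 10^14 / 2.237 × 10^16 = 0.0253.

0.0253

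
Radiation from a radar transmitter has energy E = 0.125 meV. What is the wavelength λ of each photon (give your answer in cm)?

0.992 cm

First convert: E = 0.125 meV = 2.0027e-23 J.
The photon relation is λ = hc/E, giving λ = 0.009919 m.
Converting to cm: λ = 0.9919 cm ≈ 0.992 cm.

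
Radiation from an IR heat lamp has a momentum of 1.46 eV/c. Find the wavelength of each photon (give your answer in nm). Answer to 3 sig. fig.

849 nm

Convert to SI: p = 1.46 eV/c = 7.8027·10^-28 kg·m/s.
For a photon λ = h/p, so λ = 8.492·10^-7 m.
Converting to nm: λ = 849.2 nm ≈ 849 nm.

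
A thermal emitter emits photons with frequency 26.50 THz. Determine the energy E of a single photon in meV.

110 meV

Take h = 6.62607015 × 10^-34 J·s, 1 eV = 1.602176634 × 10^-19 J.
In SI units: f = 26.50 THz = 2.650 × 10^13 Hz.
For a photon E = hf, so E = 1.756 × 10^-20 J.
Converting to meV: E = 109.6 meV ≈ 110 meV.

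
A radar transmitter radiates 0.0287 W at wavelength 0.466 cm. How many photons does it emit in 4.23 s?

2.85e21 photons

Total energy: E_total = P·t = 0.0287 × 4.23 = 0.1214 J.
Per-photon energy: E = 4.263e-23 J.
N = E_total / E_photon = 2.85e21.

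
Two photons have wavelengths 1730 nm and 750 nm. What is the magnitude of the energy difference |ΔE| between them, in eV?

0.936 eV

Using E = hc/λ: E₁ = 1.148 × 10^-19 J, E₂ = 2.649 × 10^-19 J.
|ΔE| = |1.148 × 10^-19 − 2.649 × 10^-19| = 1.50 × 10^-19 J = 0.936 eV.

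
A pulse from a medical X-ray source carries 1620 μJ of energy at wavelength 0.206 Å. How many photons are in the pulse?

Per-photon energy: E = 9.643e-15 J (from wavelength = 0.206 Å).
N = E_total / E_photon = 0.00162 J / 9.643e-15 J = 1.68e11.

1.68e11 photons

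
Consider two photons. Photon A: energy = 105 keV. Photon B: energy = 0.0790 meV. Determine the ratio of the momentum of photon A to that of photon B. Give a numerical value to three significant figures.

p_A = 5.612·10^-23 kg·m/s (from energy = 105 keV, via p = E/c).
p_B = 4.222·10^-32 kg·m/s (from energy = 0.0790 meV, via p = E/c).
Ratio = 5.612·10^-23 / 4.222·10^-32 = 1.33·10^9.

1.33·10^9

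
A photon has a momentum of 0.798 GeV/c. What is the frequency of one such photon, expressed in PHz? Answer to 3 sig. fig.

Use h = 6.62607015e-34 J·s, c = 2.99792458e8 m/s, 1 eV = 1.602176634e-19 J.
In SI units: p = 0.798 GeV/c = 4.2647e-19 kg·m/s.
The photon relation is f = pc/h, giving f = 1.930e23 Hz.
Converting to PHz: f = 1.930e8 PHz ≈ 1.93e8 PHz.

1.93e8 PHz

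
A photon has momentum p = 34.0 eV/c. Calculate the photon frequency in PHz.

8.22 PHz

Convert to SI: p = 34.0 eV/c = 1.8171·10^-26 kg·m/s.
Apply f = pc/h: f = 8.221·10^15 Hz.
Converting to PHz: f = 8.221 PHz ≈ 8.22 PHz.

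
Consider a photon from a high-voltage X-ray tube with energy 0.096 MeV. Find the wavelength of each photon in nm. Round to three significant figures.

Take h = 6.62607015 × 10^-34 J·s, c = 2.99792458 × 10^8 m/s, 1 eV = 1.602176634 × 10^-19 J.
Convert to SI: E = 0.096 MeV = 1.5381 × 10^-14 J.
The photon relation is λ = hc/E, giving λ = 1.292 × 10^-11 m.
Converting to nm: λ = 0.01292 nm ≈ 0.0129 nm.

0.0129 nm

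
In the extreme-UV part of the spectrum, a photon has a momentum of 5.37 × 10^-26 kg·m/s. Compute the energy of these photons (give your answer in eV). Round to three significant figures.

Apply E = pc: E = 1.610 × 10^-17 J.
Converting to eV: E = 100.5 eV ≈ 100 eV.

100 eV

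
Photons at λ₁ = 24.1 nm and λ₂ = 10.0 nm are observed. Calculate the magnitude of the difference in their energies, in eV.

Using E = hc/λ: E₁ = 8.243·10^-18 J, E₂ = 1.986·10^-17 J.
|ΔE| = |8.243·10^-18 − 1.986·10^-17| = 1.16·10^-17 J = 72.5 eV.

72.5 eV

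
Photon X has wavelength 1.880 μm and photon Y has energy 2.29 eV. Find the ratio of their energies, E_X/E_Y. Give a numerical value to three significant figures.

0.288

E_X = 1.057 × 10^-19 J (from wavelength = 1.880 μm, via E = hc/λ).
E_Y = 3.669 × 10^-19 J (from energy = 2.29 eV, via E given directly).
Ratio = 1.057 × 10^-19 / 3.669 × 10^-19 = 0.288.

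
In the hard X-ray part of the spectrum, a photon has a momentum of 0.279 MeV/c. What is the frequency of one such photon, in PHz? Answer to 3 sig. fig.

Use h = 6.62607015 × 10^-34 J·s, c = 2.99792458 × 10^8 m/s, 1 eV = 1.602176634 × 10^-19 J.
Convert to SI: p = 0.279 MeV/c = 1.4911 × 10^-22 kg·m/s.
The photon relation is f = pc/h, giving f = 6.746 × 10^19 Hz.
Converting to PHz: f = 67460 PHz ≈ 6.75 × 10^4 PHz.

6.75 × 10^4 PHz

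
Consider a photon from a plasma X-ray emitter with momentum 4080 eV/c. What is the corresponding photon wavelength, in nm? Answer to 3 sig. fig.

0.304 nm

Take h = 6.62607015e-34 J·s, c = 2.99792458e8 m/s, 1 eV = 1.602176634e-19 J.
Convert to SI: p = 4080 eV/c = 2.1805e-24 kg·m/s.
Since λ = h/p for a photon, λ = 3.039e-10 m.
Converting to nm: λ = 0.3039 nm ≈ 0.304 nm.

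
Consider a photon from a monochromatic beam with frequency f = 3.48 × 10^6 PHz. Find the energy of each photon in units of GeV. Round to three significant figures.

In SI units: f = 3.48 × 10^6 PHz = 3.48 × 10^21 Hz.
For a photon E = hf, so E = 2.306 × 10^-12 J.
Converting to GeV: E = 0.01439 GeV ≈ 0.0144 GeV.

0.0144 GeV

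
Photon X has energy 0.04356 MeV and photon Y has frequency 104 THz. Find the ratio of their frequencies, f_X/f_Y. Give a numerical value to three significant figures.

f_X = 1.053 × 10^19 Hz (from energy = 0.04356 MeV, via f = E/h).
f_Y = 1.040 × 10^14 Hz (from frequency = 104 THz, via f given directly).
Ratio = 1.053 × 10^19 / 1.040 × 10^14 = 1.01 × 10^5.

1.01 × 10^5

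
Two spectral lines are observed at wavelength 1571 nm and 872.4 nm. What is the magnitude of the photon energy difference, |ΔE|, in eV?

0.632 eV

Using E = hc/λ: E₁ = 1.2644 × 10^-19 J, E₂ = 2.2770 × 10^-19 J.
|ΔE| = |1.2644 × 10^-19 − 2.2770 × 10^-19| = 1.01 × 10^-19 J = 0.632 eV.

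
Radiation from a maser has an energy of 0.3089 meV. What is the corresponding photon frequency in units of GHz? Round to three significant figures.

In SI units: E = 0.3089 meV = 4.9491 × 10^-23 J.
Apply f = E/h: f = 7.469 × 10^10 Hz.
Converting to GHz: f = 74.69 GHz ≈ 74.7 GHz.

74.7 GHz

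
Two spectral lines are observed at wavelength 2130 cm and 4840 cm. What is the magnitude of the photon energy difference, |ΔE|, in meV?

3.26 × 10^-5 meV

Using E = hc/λ: E₁ = 9.326 × 10^-27 J, E₂ = 4.104 × 10^-27 J.
|ΔE| = |9.326 × 10^-27 − 4.104 × 10^-27| = 5.22 × 10^-27 J = 3.26 × 10^-5 meV.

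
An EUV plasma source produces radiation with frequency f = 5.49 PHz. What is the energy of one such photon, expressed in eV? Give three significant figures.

22.7 eV

Take h = 6.62607015e-34 J·s, 1 eV = 1.602176634e-19 J.
First convert: f = 5.49 PHz = 5.49e15 Hz.
Since E = hf for a photon, E = 3.638e-18 J.
Converting to eV: E = 22.70 eV ≈ 22.7 eV.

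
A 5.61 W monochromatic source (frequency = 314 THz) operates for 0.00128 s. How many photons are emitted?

3.45e16 photons

Total energy: E_total = P·t = 5.61 × 0.00128 = 0.007181 J.
Per-photon energy: E = 2.081e-19 J.
N = E_total / E_photon = 3.45e16.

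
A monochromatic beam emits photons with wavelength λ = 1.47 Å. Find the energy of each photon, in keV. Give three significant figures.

Convert to SI: λ = 1.47 Å = 1.47e-10 m.
The photon relation is E = hc/λ, giving E = 1.351e-15 J.
Converting to keV: E = 8.434 keV ≈ 8.43 keV.

8.43 keV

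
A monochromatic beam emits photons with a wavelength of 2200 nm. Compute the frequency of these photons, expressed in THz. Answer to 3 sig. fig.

In SI units: λ = 2200 nm = 2.2e-6 m.
Apply f = c/λ: f = 1.363e14 Hz.
Converting to THz: f = 136.3 THz ≈ 136 THz.

136 THz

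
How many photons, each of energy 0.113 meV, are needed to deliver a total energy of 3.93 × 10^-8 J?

Per-photon energy: E = 1.810 × 10^-23 J (from energy = 0.113 meV).
N = E_total / E_photon = 3.93 × 10^-8 J / 1.810 × 10^-23 J = 2.17 × 10^15.

2.17 × 10^15 photons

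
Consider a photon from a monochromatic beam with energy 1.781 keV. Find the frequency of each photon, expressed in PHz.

431 PHz

First convert: E = 1.781 keV = 2.8535e-16 J.
Apply f = E/h: f = 4.306e17 Hz.
Converting to PHz: f = 430.6 PHz ≈ 431 PHz.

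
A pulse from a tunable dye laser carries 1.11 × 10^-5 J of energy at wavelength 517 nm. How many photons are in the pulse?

Per-photon energy: E = 3.842 × 10^-19 J (from wavelength = 517 nm).
N = E_total / E_photon = 1.11 × 10^-5 J / 3.842 × 10^-19 J = 2.89 × 10^13.

2.89 × 10^13 photons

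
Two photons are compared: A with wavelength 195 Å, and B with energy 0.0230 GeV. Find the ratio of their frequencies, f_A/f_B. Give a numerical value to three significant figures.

f_A = 1.537 × 10^16 Hz (from wavelength = 195 Å, via f = c/λ).
f_B = 5.561 × 10^21 Hz (from energy = 0.0230 GeV, via f = E/h).
Ratio = 1.537 × 10^16 / 5.561 × 10^21 = 2.76 × 10^-6.

2.76 × 10^-6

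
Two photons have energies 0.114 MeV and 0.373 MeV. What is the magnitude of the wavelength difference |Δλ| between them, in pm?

7.55 pm

Using λ = hc/E: λ₁ = 1.088e-11 m, λ₂ = 3.324e-12 m.
|Δλ| = |1.088e-11 − 3.324e-12| = 7.55e-12 m = 7.55 pm.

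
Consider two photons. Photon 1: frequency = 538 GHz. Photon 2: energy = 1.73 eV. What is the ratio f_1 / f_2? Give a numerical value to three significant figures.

1.29 × 10^-3

f_1 = 5.380 × 10^11 Hz (from frequency = 538 GHz, via f given directly).
f_2 = 4.183 × 10^14 Hz (from energy = 1.73 eV, via f = E/h).
Ratio = 5.380 × 10^11 / 4.183 × 10^14 = 1.29 × 10^-3.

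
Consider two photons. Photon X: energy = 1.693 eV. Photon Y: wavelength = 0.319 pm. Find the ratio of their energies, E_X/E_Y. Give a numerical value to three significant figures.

E_X = 2.712 × 10^-19 J (from energy = 1.693 eV, via E given directly).
E_Y = 6.227 × 10^-13 J (from wavelength = 0.319 pm, via E = hc/λ).
Ratio = 2.712 × 10^-19 / 6.227 × 10^-13 = 4.36 × 10^-7.

4.36 × 10^-7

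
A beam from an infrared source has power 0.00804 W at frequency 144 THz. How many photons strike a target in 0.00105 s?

8.85·10^13 photons

Total energy: E_total = P·t = 0.00804 × 0.00105 = 8.442·10^-6 J.
Per-photon energy: E = 9.542·10^-20 J.
N = E_total / E_photon = 8.85·10^13.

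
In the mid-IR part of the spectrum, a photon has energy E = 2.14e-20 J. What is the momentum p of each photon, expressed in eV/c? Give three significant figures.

0.134 eV/c

Since p = E/c for a photon, p = 7.138e-29 kg·m/s.
Converting to eV/c: p = 0.1336 eV/c ≈ 0.134 eV/c.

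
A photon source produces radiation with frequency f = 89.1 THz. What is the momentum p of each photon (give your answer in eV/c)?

0.368 eV/c

In SI units: f = 89.1 THz = 8.91 × 10^13 Hz.
Since p = hf/c for a photon, p = 1.969 × 10^-28 kg·m/s.
Converting to eV/c: p = 0.3685 eV/c ≈ 0.368 eV/c.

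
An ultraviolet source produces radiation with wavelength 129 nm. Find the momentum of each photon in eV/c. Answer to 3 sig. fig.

9.61 eV/c

Use h = 6.62607015 × 10^-34 J·s, c = 2.99792458 × 10^8 m/s, 1 eV = 1.602176634 × 10^-19 J.
In SI units: λ = 129 nm = 1.29 × 10^-7 m.
Apply p = h/λ: p = 5.136 × 10^-27 kg·m/s.
Converting to eV/c: p = 9.611 eV/c ≈ 9.61 eV/c.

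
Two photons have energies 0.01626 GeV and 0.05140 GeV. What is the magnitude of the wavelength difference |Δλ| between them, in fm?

52.1 fm

Using λ = hc/E: λ₁ = 7.6251e-14 m, λ₂ = 2.4121e-14 m.
|Δλ| = |7.6251e-14 − 2.4121e-14| = 5.21e-14 m = 52.1 fm.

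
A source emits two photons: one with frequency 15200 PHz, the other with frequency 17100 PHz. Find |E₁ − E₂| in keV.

Using E = hf: E₁ = 1.007 × 10^-14 J, E₂ = 1.133 × 10^-14 J.
|ΔE| = |1.007 × 10^-14 − 1.133 × 10^-14| = 1.26 × 10^-15 J = 7.86 keV.

7.86 keV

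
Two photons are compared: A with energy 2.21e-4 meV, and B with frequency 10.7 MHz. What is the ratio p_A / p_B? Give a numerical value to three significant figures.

4.99

p_A = 1.181e-34 kg·m/s (from energy = 2.21e-4 meV, via p = E/c).
p_B = 2.365e-35 kg·m/s (from frequency = 10.7 MHz, via p = hf/c).
Ratio = 1.181e-34 / 2.365e-35 = 4.99.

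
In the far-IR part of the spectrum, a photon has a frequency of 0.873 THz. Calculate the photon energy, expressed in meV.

3.61 meV

Take h = 6.62607015e-34 J·s, 1 eV = 1.602176634e-19 J.
Convert to SI: f = 0.873 THz = 8.73e11 Hz.
Since E = hf for a photon, E = 5.785e-22 J.
Converting to meV: E = 3.610 meV ≈ 3.61 meV.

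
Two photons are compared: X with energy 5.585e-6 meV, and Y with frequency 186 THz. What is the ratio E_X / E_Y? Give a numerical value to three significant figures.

7.26e-9

E_X = 8.948e-28 J (from energy = 5.585e-6 meV, via E given directly).
E_Y = 1.232e-19 J (from frequency = 186 THz, via E = hf).
Ratio = 8.948e-28 / 1.232e-19 = 7.26e-9.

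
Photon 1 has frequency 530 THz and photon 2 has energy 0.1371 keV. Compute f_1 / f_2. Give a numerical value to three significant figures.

f_1 = 5.300e14 Hz (from frequency = 530 THz, via f given directly).
f_2 = 3.315e16 Hz (from energy = 0.1371 keV, via f = E/h).
Ratio = 5.300e14 / 3.315e16 = 0.0160.

0.0160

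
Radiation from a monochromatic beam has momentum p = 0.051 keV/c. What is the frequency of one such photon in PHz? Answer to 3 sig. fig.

12.3 PHz

Take h = 6.62607015 × 10^-34 J·s, c = 2.99792458 × 10^8 m/s, 1 eV = 1.602176634 × 10^-19 J.
First convert: p = 0.051 keV/c = 2.7256 × 10^-26 kg·m/s.
Apply f = pc/h: f = 1.233 × 10^16 Hz.
Converting to PHz: f = 12.33 PHz ≈ 12.3 PHz.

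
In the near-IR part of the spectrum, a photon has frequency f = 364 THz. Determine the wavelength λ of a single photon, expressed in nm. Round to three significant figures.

824 nm

Take c = 2.99792458 × 10^8 m/s.
Convert to SI: f = 364 THz = 3.64 × 10^14 Hz.
Since λ = c/f for a photon, λ = 8.236 × 10^-7 m.
Converting to nm: λ = 823.6 nm ≈ 824 nm.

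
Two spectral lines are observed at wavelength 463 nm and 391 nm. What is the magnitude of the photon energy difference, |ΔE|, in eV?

Using E = hc/λ: E₁ = 4.290e-19 J, E₂ = 5.080e-19 J.
|ΔE| = |4.290e-19 − 5.080e-19| = 7.90e-20 J = 0.493 eV.

0.493 eV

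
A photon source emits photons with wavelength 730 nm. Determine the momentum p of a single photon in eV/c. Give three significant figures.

First convert: λ = 730 nm = 7.30 × 10^-7 m.
For a photon p = h/λ, so p = 9.077 × 10^-28 kg·m/s.
Converting to eV/c: p = 1.698 eV/c ≈ 1.70 eV/c.

1.70 eV/c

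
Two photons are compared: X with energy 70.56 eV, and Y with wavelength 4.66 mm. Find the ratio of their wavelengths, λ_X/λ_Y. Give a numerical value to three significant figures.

3.77e-6

λ_X = 1.757e-8 m (from energy = 70.56 eV, via λ = hc/E).
λ_Y = 0.004660 m (from wavelength = 4.66 mm, via λ given directly).
Ratio = 1.757e-8 / 0.004660 = 3.77e-6.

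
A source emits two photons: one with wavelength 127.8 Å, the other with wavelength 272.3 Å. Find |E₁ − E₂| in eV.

Using E = hc/λ: E₁ = 1.5543 × 10^-17 J, E₂ = 7.2951 × 10^-18 J.
|ΔE| = |1.5543 × 10^-17 − 7.2951 × 10^-18| = 8.25 × 10^-18 J = 51.5 eV.

51.5 eV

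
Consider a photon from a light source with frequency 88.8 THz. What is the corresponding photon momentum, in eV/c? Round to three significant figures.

Convert to SI: f = 88.8 THz = 8.88 × 10^13 Hz.
Apply p = hf/c: p = 1.963 × 10^-28 kg·m/s.
Converting to eV/c: p = 0.3672 eV/c ≈ 0.367 eV/c.

0.367 eV/c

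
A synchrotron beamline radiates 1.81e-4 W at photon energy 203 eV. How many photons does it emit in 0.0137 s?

7.62e10 photons

Total energy: E_total = P·t = 1.81e-4 × 0.0137 = 2.480e-6 J.
Per-photon energy: E = 3.252e-17 J.
N = E_total / E_photon = 7.62e10.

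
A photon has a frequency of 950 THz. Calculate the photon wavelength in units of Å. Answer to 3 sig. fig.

Take c = 2.99792458e8 m/s.
Convert to SI: f = 950 THz = 9.5e14 Hz.
For a photon λ = c/f, so λ = 3.156e-7 m.
Converting to Å: λ = 3156 Å ≈ 3160 Å.

3160 Å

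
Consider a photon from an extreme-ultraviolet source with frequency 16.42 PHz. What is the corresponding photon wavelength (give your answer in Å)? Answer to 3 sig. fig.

(c = 2.99792458·10^8 m/s.)
First convert: f = 16.42 PHz = 1.642·10^16 Hz.
Apply λ = c/f: λ = 1.826·10^-8 m.
Converting to Å: λ = 182.6 Å ≈ 183 Å.

183 Å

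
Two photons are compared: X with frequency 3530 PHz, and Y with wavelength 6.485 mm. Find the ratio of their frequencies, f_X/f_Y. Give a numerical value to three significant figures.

7.64e7

f_X = 3.530e18 Hz (from frequency = 3530 PHz, via f given directly).
f_Y = 4.623e10 Hz (from wavelength = 6.485 mm, via f = c/λ).
Ratio = 3.530e18 / 4.623e10 = 7.64e7.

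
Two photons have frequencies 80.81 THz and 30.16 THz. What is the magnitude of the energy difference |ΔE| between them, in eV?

0.209 eV

Using E = hf: E₁ = 5.3545e-20 J, E₂ = 1.9984e-20 J.
|ΔE| = |5.3545e-20 − 1.9984e-20| = 3.36e-20 J = 0.209 eV.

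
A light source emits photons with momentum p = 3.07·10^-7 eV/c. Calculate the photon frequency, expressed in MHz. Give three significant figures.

74.2 MHz

Convert to SI: p = 3.07·10^-7 eV/c = 1.6407·10^-34 kg·m/s.
Since f = pc/h for a photon, f = 7.423·10^7 Hz.
Converting to MHz: f = 74.23 MHz ≈ 74.2 MHz.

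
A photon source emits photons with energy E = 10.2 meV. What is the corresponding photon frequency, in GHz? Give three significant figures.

(h = 6.62607015·10^-34 J·s, 1 eV = 1.602176634·10^-19 J.)
Convert to SI: E = 10.2 meV = 1.6342·10^-21 J.
The photon relation is f = E/h, giving f = 2.466·10^12 Hz.
Converting to GHz: f = 2466 GHz ≈ 2470 GHz.

2470 GHz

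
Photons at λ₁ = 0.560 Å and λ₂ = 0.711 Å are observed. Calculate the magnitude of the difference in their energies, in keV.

Using E = hc/λ: E₁ = 3.547 × 10^-15 J, E₂ = 2.794 × 10^-15 J.
|ΔE| = |3.547 × 10^-15 − 2.794 × 10^-15| = 7.53 × 10^-16 J = 4.70 keV.

4.70 keV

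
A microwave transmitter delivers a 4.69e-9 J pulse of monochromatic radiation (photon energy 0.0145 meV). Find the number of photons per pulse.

Per-photon energy: E = 2.323e-24 J (from energy = 0.0145 meV).
N = E_total / E_photon = 4.69e-9 J / 2.323e-24 J = 2.02e15.

2.02e15 photons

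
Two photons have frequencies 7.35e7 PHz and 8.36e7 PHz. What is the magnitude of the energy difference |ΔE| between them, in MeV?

41.8 MeV

Using E = hf: E₁ = 4.870e-11 J, E₂ = 5.539e-11 J.
|ΔE| = |4.870e-11 − 5.539e-11| = 6.69e-12 J = 41.8 MeV.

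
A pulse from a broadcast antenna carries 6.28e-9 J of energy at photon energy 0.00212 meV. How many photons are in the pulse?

Per-photon energy: E = 3.397e-25 J (from energy = 0.00212 meV).
N = E_total / E_photon = 6.28e-9 J / 3.397e-25 J = 1.85e16.

1.85e16 photons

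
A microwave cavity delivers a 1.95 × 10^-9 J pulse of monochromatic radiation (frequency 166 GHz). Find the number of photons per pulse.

Per-photon energy: E = 1.100 × 10^-22 J (from frequency = 166 GHz).
N = E_total / E_photon = 1.95 × 10^-9 J / 1.100 × 10^-22 J = 1.77 × 10^13.

1.77 × 10^13 photons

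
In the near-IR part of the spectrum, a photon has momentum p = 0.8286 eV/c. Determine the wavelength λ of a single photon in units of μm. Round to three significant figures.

1.50 μm

In SI units: p = 0.8286 eV/c = 4.4283·10^-28 kg·m/s.
The photon relation is λ = h/p, giving λ = 1.496·10^-6 m.
Converting to μm: λ = 1.496 μm ≈ 1.50 μm.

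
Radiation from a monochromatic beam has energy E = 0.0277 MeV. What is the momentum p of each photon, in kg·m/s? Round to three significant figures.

1.48e-23 kg·m/s

First convert: E = 0.0277 MeV = 4.4380e-15 J.
For a photon p = E/c, so p = 1.480e-23 kg·m/s.
So p ≈ 1.48e-23 kg·m/s.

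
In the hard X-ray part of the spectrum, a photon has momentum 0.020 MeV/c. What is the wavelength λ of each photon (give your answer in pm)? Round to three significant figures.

62.0 pm

In SI units: p = 0.020 MeV/c = 1.0689 × 10^-23 kg·m/s.
Since λ = h/p for a photon, λ = 6.199 × 10^-11 m.
Converting to pm: λ = 61.99 pm ≈ 62.0 pm.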